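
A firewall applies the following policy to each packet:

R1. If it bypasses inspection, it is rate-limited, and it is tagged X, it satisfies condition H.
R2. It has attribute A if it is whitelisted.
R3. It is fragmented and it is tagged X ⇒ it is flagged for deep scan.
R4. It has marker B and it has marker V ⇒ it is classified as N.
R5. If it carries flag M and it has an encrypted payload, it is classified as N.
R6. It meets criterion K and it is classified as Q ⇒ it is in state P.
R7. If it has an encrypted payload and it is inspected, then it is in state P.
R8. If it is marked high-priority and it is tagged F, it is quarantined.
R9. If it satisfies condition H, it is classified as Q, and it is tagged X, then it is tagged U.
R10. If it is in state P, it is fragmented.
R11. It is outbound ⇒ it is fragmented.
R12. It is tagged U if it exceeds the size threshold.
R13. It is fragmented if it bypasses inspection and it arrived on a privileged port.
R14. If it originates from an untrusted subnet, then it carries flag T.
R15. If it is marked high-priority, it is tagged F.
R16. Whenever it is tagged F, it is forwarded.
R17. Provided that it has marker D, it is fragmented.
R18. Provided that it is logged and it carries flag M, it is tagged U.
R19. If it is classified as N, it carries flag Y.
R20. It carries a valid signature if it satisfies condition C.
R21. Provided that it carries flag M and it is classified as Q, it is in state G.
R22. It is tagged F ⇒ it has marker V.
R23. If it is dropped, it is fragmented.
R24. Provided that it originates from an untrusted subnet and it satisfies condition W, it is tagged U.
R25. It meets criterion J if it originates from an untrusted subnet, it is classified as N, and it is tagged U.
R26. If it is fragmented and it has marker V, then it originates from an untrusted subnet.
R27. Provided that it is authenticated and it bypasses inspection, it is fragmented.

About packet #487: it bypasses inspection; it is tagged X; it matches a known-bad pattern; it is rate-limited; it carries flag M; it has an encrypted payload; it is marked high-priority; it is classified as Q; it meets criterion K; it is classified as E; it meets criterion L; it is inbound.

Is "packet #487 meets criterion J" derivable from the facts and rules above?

By R1 (it bypasses inspection, it is rate-limited, it is tagged X): it satisfies condition H.
By R5 (it carries flag M, it has an encrypted payload): it is classified as N.
By R6 (it meets criterion K, it is classified as Q): it is in state P.
By R9 (it satisfies condition H, it is classified as Q, it is tagged X): it is tagged U.
By R10 (it is in state P): it is fragmented.
By R15 (it is marked high-priority): it is tagged F.
By R22 (it is tagged F): it has marker V.
By R26 (it is fragmented, it has marker V): it originates from an untrusted subnet.
By R25 (it originates from an untrusted subnet, it is classified as N, it is tagged U): it meets criterion J.

Yes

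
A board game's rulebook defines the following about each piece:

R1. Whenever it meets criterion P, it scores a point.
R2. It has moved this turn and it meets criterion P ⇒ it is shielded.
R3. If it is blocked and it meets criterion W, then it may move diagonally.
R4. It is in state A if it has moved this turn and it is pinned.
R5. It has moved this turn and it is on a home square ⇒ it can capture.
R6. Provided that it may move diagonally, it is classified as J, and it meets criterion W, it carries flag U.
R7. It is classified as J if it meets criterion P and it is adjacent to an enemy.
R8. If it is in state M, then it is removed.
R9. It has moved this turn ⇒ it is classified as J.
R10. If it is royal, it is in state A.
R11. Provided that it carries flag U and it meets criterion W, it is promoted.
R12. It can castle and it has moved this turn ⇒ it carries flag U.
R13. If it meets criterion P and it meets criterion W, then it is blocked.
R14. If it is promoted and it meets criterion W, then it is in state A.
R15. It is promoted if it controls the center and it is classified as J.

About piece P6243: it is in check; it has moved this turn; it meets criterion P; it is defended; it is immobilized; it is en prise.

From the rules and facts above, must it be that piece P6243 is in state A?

No

Forward chaining from the given facts derives: scores a point, is shielded, is classified as J.
Rules concluding "it is in state A": R4 needs "it is pinned"; R10 needs "it is royal"; R14 needs "it is promoted" — none of these are established.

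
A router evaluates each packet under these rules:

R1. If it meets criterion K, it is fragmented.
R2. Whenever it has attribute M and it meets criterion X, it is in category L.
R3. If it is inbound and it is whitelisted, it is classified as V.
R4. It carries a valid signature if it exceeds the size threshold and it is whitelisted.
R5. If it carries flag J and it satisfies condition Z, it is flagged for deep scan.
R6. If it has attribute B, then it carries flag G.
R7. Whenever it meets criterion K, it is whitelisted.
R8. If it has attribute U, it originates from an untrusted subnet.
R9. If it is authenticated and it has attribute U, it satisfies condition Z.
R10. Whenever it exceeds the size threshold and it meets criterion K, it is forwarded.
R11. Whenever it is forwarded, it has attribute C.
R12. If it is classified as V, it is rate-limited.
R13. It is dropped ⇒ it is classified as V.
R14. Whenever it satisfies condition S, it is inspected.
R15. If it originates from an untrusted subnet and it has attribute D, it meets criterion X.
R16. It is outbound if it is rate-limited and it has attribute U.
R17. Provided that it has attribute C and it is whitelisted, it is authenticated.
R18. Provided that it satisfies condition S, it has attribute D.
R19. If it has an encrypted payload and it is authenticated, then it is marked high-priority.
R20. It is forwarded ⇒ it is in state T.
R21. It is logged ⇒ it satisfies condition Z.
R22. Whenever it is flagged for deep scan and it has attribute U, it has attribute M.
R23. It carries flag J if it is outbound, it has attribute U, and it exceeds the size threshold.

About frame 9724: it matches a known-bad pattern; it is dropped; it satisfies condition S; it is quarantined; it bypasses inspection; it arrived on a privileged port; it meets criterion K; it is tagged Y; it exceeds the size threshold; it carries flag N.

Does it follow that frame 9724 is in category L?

No

Forward chaining from the given facts derives: is fragmented, is whitelisted, is forwarded, has attribute C, is classified as V, is inspected, is authenticated, has attribute D, is in state T, carries a valid signature, is rate-limited.
The only rule concluding "it is in category L" is R2, which needs "it has attribute M"; that is never established.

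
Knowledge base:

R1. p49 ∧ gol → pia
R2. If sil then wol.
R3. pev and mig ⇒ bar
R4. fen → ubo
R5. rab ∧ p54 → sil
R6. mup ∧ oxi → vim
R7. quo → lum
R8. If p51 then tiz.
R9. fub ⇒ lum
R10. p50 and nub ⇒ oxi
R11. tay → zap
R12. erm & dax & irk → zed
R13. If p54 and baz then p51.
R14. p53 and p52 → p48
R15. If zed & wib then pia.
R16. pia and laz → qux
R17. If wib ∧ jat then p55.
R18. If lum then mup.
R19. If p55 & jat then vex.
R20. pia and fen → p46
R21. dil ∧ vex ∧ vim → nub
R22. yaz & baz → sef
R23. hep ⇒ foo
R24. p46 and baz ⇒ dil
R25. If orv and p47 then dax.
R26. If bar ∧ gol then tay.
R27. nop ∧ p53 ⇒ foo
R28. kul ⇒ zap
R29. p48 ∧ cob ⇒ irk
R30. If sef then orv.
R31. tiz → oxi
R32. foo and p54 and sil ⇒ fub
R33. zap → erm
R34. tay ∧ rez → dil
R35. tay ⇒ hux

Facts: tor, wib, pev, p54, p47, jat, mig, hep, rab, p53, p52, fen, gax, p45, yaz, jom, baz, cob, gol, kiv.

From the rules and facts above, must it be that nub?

Yes

bar  (by R3: pev, mig)
sil  (by R5: rab, p54)
p51  (by R13: p54, baz)
p48  (by R14: p53, p52)
p55  (by R17: wib, jat)
vex  (by R19: p55, jat)
sef  (by R22: yaz, baz)
foo  (by R23: hep)
tay  (by R26: bar, gol)
irk  (by R29: p48, cob)
orv  (by R30: sef)
fub  (by R32: foo, p54, sil)
tiz  (by R8: p51)
lum  (by R9: fub)
zap  (by R11: tay)
mup  (by R18: lum)
dax  (by R25: orv, p47)
oxi  (by R31: tiz)
erm  (by R33: zap)
vim  (by R6: mup, oxi)
zed  (by R12: erm, dax, irk)
pia  (by R15: zed, wib)
p46  (by R20: pia, fen)
dil  (by R24: p46, baz)
nub  (by R21: dil, vex, vim)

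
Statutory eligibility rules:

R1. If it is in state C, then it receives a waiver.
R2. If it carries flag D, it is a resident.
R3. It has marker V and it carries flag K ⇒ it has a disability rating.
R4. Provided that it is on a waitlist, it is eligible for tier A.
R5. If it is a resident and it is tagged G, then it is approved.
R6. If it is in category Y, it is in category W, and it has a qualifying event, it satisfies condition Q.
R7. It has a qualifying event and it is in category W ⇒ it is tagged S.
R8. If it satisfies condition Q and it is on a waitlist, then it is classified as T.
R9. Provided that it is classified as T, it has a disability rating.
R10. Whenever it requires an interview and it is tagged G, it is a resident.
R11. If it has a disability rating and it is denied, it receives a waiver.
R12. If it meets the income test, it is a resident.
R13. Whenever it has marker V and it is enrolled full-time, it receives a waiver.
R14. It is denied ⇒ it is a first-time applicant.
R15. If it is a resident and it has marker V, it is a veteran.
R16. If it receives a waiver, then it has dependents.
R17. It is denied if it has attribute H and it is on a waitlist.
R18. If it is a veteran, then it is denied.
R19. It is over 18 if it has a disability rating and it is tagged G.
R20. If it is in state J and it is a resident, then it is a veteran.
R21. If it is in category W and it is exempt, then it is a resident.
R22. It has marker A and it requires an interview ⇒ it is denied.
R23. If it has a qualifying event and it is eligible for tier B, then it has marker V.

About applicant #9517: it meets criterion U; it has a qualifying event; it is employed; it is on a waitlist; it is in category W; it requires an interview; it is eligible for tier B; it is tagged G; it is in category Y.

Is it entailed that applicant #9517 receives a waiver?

Yes

By R6 (it is in category Y, it is in category W, it has a qualifying event): it satisfies condition Q.
By R8 (it satisfies condition Q, it is on a waitlist): it is classified as T.
By R9 (it is classified as T): it has a disability rating.
By R10 (it requires an interview, it is tagged G): it is a resident.
By R23 (it has a qualifying event, it is eligible for tier B): it has marker V.
By R15 (it is a resident, it has marker V): it is a veteran.
By R18 (it is a veteran): it is denied.
By R11 (it has a disability rating, it is denied): it receives a waiver.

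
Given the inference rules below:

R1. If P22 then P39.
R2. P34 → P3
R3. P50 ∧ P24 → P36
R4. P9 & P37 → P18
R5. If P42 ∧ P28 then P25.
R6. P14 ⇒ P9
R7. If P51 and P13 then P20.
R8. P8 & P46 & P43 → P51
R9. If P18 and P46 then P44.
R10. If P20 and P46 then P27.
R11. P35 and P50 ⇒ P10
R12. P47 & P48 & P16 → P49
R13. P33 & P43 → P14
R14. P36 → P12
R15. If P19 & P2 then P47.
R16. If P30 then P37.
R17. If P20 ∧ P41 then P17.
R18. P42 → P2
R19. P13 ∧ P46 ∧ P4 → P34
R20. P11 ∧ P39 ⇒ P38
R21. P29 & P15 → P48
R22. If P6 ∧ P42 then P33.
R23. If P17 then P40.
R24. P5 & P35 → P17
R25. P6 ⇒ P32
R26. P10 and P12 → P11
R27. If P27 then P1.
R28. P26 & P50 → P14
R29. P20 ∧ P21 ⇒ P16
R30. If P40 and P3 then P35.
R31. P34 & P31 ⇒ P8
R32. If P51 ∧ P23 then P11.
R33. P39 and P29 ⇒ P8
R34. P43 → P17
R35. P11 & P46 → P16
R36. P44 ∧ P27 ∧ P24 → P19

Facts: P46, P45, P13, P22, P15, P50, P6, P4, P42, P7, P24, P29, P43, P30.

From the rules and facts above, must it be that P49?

Yes

P39  (by R1: P22)
P36  (by R3: P50, P24)
P12  (by R14: P36)
P37  (by R16: P30)
P2  (by R18: P42)
P34  (by R19: P13, P46, P4)
P48  (by R21: P29, P15)
P33  (by R22: P6, P42)
P8  (by R33: P39, P29)
P17  (by R34: P43)
P3  (by R2: P34)
P51  (by R8: P8, P46, P43)
P14  (by R13: P33, P43)
P40  (by R23: P17)
P35  (by R30: P40, P3)
P9  (by R6: P14)
P20  (by R7: P51, P13)
P27  (by R10: P20, P46)
P10  (by R11: P35, P50)
P11  (by R26: P10, P12)
P16  (by R35: P11, P46)
P18  (by R4: P9, P37)
P44  (by R9: P18, P46)
P19  (by R36: P44, P27, P24)
P47  (by R15: P19, P2)
P49  (by R12: P47, P48, P16)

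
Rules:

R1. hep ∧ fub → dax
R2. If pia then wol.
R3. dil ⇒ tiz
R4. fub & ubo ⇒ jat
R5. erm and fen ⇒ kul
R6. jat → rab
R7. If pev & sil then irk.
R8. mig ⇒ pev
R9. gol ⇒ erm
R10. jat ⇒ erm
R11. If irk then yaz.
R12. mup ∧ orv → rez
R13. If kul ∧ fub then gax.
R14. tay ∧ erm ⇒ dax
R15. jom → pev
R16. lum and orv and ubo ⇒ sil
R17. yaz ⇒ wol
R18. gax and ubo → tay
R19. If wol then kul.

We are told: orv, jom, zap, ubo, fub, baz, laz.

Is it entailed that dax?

No

Forward chaining from the given facts derives: jat, rab, erm, pev.
Rules concluding dax: R1 needs hep; R14 needs tay — none of these are established.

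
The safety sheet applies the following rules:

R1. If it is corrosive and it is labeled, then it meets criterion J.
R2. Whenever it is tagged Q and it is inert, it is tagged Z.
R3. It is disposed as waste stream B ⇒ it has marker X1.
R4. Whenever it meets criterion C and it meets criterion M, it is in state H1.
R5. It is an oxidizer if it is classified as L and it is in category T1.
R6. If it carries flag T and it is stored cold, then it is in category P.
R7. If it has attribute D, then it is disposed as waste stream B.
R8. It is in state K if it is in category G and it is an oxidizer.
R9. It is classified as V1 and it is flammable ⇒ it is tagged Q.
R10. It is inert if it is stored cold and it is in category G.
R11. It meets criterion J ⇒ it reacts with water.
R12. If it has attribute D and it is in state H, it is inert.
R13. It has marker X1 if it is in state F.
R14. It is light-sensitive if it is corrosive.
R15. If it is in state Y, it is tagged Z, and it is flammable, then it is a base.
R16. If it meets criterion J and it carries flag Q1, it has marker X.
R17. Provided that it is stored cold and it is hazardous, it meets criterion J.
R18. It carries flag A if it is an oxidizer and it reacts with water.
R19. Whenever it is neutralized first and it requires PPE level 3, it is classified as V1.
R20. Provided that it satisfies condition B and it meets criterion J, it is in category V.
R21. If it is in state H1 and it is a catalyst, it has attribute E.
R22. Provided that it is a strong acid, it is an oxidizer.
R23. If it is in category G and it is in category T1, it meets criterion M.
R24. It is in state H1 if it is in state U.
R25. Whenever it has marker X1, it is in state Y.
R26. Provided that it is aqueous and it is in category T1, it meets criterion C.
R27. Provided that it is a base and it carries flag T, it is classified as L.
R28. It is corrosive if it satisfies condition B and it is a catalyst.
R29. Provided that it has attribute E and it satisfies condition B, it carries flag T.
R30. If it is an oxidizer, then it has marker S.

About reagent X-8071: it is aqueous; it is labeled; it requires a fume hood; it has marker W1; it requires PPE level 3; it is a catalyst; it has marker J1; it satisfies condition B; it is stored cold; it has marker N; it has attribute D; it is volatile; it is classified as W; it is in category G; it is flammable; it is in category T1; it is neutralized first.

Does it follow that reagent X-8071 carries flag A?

Yes

By R7 (it has attribute D): it is disposed as waste stream B.
By R10 (it is stored cold, it is in category G): it is inert.
By R19 (it is neutralized first, it requires PPE level 3): it is classified as V1.
By R23 (it is in category G, it is in category T1): it meets criterion M.
By R26 (it is aqueous, it is in category T1): it meets criterion C.
By R28 (it satisfies condition B, it is a catalyst): it is corrosive.
By R1 (it is corrosive, it is labeled): it meets criterion J.
By R3 (it is disposed as waste stream B): it has marker X1.
By R4 (it meets criterion C, it meets criterion M): it is in state H1.
By R9 (it is classified as V1, it is flammable): it is tagged Q.
By R11 (it meets criterion J): it reacts with water.
By R21 (it is in state H1, it is a catalyst): it has attribute E.
By R25 (it has marker X1): it is in state Y.
By R29 (it has attribute E, it satisfies condition B): it carries flag T.
By R2 (it is tagged Q, it is inert): it is tagged Z.
By R15 (it is in state Y, it is tagged Z, it is flammable): it is a base.
By R27 (it is a base, it carries flag T): it is classified as L.
By R5 (it is classified as L, it is in category T1): it is an oxidizer.
By R18 (it is an oxidizer, it reacts with water): it carries flag A.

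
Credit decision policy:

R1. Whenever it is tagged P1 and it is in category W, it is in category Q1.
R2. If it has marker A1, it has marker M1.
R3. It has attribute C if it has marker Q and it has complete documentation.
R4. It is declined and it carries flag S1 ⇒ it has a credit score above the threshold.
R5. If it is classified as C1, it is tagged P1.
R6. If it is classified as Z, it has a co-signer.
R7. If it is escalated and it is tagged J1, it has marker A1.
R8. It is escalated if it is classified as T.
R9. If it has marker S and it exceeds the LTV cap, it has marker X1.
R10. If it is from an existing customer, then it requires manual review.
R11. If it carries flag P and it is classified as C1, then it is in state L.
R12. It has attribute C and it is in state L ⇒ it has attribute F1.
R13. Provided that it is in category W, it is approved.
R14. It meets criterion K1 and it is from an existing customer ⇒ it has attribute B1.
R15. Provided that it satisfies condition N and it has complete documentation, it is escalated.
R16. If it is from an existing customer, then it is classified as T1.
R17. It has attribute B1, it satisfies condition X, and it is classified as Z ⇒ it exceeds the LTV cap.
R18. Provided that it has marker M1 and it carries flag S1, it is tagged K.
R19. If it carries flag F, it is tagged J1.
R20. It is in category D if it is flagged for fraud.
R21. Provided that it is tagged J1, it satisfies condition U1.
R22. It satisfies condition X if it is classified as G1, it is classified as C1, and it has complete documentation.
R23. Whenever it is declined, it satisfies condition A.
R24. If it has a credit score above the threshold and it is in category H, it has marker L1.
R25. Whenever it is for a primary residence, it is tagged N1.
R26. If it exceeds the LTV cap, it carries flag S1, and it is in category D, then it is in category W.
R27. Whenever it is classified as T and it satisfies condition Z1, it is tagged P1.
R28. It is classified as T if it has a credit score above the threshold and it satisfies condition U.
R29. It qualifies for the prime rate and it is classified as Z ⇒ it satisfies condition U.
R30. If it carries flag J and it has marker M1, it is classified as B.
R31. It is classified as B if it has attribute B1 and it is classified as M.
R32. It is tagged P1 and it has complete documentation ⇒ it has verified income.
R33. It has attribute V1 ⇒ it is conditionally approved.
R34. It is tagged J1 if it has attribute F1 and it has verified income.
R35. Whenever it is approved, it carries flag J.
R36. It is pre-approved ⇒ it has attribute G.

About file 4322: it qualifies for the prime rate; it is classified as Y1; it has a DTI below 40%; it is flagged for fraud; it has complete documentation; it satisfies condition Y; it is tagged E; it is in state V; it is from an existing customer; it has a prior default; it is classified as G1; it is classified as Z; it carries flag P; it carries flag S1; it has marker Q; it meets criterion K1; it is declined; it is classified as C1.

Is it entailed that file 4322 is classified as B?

By R3 (it has marker Q, it has complete documentation): it has attribute C.
By R4 (it is declined, it carries flag S1): it has a credit score above the threshold.
By R5 (it is classified as C1): it is tagged P1.
By R11 (it carries flag P, it is classified as C1): it is in state L.
By R12 (it has attribute C, it is in state L): it has attribute F1.
By R14 (it meets criterion K1, it is from an existing customer): it has attribute B1.
By R20 (it is flagged for fraud): it is in category D.
By R22 (it is classified as G1, it is classified as C1, it has complete documentation): it satisfies condition X.
By R29 (it qualifies for the prime rate, it is classified as Z): it satisfies condition U.
By R32 (it is tagged P1, it has complete documentation): it has verified income.
By R34 (it has attribute F1, it has verified income): it is tagged J1.
By R17 (it has attribute B1, it satisfies condition X, it is classified as Z): it exceeds the LTV cap.
By R26 (it exceeds the LTV cap, it carries flag S1, it is in category D): it is in category W.
By R28 (it has a credit score above the threshold, it satisfies condition U): it is classified as T.
By R8 (it is classified as T): it is escalated.
By R13 (it is in category W): it is approved.
By R35 (it is approved): it carries flag J.
By R7 (it is escalated, it is tagged J1): it has marker A1.
By R2 (it has marker A1): it has marker M1.
By R30 (it carries flag J, it has marker M1): it is classified as B.

Yes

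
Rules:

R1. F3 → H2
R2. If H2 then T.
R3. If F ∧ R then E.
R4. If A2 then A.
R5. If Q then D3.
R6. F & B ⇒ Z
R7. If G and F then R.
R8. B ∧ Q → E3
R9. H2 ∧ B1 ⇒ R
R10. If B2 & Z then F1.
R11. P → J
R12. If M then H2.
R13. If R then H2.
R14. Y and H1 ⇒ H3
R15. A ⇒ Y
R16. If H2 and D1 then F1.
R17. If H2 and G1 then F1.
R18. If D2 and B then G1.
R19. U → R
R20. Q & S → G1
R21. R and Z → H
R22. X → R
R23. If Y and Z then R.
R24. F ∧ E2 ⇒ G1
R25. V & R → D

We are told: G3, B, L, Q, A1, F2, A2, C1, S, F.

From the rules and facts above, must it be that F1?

Yes

A  (by R4: A2)
Z  (by R6: F, B)
Y  (by R15: A)
G1  (by R20: Q, S)
R  (by R23: Y, Z)
H2  (by R13: R)
F1  (by R17: H2, G1)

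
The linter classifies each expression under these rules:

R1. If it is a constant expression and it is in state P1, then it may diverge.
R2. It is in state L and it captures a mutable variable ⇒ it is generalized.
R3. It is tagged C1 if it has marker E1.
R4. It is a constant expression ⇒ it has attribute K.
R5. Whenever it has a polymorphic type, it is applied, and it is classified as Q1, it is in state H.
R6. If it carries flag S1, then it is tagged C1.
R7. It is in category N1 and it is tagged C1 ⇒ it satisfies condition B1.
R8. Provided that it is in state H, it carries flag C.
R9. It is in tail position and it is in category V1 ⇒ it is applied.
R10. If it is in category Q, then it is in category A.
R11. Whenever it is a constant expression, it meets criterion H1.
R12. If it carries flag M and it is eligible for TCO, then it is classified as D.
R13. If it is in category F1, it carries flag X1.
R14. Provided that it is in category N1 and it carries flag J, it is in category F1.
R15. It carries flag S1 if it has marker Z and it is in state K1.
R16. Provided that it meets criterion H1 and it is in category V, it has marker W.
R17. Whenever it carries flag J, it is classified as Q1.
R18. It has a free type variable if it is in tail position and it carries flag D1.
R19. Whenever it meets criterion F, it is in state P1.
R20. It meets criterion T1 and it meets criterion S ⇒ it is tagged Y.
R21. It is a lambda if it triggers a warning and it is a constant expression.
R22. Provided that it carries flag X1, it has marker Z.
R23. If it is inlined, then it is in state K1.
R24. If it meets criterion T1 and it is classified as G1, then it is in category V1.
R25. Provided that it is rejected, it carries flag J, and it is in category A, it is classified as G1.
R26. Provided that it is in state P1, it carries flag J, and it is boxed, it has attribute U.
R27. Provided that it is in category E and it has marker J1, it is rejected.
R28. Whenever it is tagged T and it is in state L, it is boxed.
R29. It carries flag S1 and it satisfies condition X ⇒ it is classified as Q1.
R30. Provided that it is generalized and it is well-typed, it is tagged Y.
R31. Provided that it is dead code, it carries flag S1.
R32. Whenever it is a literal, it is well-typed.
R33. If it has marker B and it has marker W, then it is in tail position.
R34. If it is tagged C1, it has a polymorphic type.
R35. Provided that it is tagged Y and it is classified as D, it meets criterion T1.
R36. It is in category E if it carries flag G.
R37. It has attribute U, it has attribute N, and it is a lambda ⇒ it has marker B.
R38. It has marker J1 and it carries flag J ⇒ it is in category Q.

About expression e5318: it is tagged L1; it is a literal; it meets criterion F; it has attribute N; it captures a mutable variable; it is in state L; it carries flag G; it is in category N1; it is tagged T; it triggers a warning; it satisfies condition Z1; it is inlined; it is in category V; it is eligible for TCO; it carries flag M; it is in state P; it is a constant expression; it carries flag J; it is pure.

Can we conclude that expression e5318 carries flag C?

No

Forward chaining from the given facts derives: is generalized, has attribute K, meets criterion H1, is classified as D, is in category F1, has marker W, is classified as Q1, is in state P1, is a lambda, is in state K1, is boxed, is well-typed, is in category E, may diverge, carries flag X1, has marker Z, has attribute U, is tagged Y, meets criterion T1, has marker B, carries flag S1, is in tail position, is tagged C1, satisfies condition B1, has a polymorphic type.
The only rule concluding "it carries flag C" is R8, which needs "it is in state H"; that is never established.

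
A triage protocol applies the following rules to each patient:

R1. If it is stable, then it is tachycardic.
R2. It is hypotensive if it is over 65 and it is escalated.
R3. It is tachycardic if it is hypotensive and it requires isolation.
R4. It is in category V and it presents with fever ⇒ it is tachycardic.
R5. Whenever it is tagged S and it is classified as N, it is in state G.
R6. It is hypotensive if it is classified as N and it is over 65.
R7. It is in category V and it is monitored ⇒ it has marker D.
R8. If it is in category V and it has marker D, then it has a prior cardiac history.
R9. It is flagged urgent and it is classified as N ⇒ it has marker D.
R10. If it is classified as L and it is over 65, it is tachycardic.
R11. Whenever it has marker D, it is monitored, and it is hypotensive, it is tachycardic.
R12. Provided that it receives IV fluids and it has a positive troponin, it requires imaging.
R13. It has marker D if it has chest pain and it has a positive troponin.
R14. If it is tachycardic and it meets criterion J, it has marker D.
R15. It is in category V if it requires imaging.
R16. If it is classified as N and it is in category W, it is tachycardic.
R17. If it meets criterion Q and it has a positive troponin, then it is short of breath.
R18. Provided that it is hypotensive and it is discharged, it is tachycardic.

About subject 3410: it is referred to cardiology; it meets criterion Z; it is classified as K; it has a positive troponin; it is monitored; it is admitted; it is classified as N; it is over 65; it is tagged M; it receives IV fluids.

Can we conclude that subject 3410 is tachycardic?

By R6 (it is classified as N, it is over 65): it is hypotensive.
By R12 (it receives IV fluids, it has a positive troponin): it requires imaging.
By R15 (it requires imaging): it is in category V.
By R7 (it is in category V, it is monitored): it has marker D.
By R11 (it has marker D, it is monitored, it is hypotensive): it is tachycardic.

Yes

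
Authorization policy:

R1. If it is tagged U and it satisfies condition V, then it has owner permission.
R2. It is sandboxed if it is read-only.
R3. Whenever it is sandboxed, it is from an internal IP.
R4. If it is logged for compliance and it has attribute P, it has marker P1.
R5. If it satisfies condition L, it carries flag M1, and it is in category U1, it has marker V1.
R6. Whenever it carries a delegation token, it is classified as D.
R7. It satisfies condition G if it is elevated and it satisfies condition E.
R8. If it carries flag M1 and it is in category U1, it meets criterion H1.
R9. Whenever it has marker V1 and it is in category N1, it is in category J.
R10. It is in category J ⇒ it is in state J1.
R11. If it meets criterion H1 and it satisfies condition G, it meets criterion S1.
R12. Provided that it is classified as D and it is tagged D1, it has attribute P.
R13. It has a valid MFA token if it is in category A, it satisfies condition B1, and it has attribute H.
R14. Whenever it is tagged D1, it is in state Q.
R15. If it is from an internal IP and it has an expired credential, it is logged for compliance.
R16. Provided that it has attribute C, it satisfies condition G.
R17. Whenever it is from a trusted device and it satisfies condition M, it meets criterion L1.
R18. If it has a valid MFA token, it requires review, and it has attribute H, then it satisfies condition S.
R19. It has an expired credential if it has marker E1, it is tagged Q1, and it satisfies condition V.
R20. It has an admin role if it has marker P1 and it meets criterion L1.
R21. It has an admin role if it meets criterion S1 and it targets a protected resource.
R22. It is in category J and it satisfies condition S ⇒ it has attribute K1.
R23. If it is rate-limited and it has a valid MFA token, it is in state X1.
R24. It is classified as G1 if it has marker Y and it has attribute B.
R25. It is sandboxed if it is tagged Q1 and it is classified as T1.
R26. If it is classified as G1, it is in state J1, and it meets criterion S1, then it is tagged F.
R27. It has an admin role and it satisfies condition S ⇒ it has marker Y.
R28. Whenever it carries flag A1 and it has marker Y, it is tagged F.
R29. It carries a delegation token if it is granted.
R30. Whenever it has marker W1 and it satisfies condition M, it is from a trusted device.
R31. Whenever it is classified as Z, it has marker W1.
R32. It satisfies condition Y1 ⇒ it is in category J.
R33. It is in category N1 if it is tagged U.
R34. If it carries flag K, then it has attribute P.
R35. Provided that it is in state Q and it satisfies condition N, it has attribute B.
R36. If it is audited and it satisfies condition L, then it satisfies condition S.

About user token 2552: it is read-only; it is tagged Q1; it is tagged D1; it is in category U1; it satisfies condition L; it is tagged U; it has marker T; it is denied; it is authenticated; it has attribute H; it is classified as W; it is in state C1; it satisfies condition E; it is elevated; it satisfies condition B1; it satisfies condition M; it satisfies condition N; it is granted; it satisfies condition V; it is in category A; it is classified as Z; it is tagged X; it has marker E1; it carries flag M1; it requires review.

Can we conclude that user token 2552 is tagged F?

By R2 (it is read-only): it is sandboxed.
By R3 (it is sandboxed): it is from an internal IP.
By R5 (it satisfies condition L, it carries flag M1, it is in category U1): it has marker V1.
By R7 (it is elevated, it satisfies condition E): it satisfies condition G.
By R8 (it carries flag M1, it is in category U1): it meets criterion H1.
By R11 (it meets criterion H1, it satisfies condition G): it meets criterion S1.
By R13 (it is in category A, it satisfies condition B1, it has attribute H): it has a valid MFA token.
By R14 (it is tagged D1): it is in state Q.
By R18 (it has a valid MFA token, it requires review, it has attribute H): it satisfies condition S.
By R19 (it has marker E1, it is tagged Q1, it satisfies condition V): it has an expired credential.
By R29 (it is granted): it carries a delegation token.
By R31 (it is classified as Z): it has marker W1.
By R33 (it is tagged U): it is in category N1.
By R35 (it is in state Q, it satisfies condition N): it has attribute B.
By R6 (it carries a delegation token): it is classified as D.
By R9 (it has marker V1, it is in category N1): it is in category J.
By R10 (it is in category J): it is in state J1.
By R12 (it is classified as D, it is tagged D1): it has attribute P.
By R15 (it is from an internal IP, it has an expired credential): it is logged for compliance.
By R30 (it has marker W1, it satisfies condition M): it is from a trusted device.
By R4 (it is logged for compliance, it has attribute P): it has marker P1.
By R17 (it is from a trusted device, it satisfies condition M): it meets criterion L1.
By R20 (it has marker P1, it meets criterion L1): it has an admin role.
By R27 (it has an admin role, it satisfies condition S): it has marker Y.
By R24 (it has marker Y, it has attribute B): it is classified as G1.
By R26 (it is classified as G1, it is in state J1, it meets criterion S1): it is tagged F.

Yes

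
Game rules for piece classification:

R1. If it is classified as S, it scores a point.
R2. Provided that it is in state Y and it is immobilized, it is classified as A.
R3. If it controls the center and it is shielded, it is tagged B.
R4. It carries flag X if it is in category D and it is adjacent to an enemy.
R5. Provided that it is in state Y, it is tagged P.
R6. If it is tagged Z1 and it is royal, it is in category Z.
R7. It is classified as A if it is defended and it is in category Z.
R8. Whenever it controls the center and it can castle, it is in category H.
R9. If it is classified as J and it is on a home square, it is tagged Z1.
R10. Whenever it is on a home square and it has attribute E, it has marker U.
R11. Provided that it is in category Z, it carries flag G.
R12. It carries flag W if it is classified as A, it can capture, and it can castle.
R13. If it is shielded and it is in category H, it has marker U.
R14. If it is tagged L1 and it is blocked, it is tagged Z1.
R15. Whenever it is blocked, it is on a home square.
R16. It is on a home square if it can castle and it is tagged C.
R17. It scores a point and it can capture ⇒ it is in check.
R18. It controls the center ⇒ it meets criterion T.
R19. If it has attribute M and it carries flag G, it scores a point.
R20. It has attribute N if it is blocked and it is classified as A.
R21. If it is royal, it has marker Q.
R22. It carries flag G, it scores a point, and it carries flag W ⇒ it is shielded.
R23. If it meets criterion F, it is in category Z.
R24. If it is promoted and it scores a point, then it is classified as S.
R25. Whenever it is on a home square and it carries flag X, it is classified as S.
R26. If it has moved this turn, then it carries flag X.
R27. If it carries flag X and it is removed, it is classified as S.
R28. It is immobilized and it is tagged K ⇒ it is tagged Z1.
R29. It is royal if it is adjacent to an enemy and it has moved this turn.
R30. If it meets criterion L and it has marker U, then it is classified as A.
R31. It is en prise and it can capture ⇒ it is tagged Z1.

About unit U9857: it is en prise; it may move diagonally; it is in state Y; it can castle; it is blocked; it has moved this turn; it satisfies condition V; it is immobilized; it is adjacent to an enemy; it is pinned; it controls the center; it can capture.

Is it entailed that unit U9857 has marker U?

Yes

By R2 (it is in state Y, it is immobilized): it is classified as A.
By R8 (it controls the center, it can castle): it is in category H.
By R12 (it is classified as A, it can capture, it can castle): it carries flag W.
By R15 (it is blocked): it is on a home square.
By R26 (it has moved this turn): it carries flag X.
By R29 (it is adjacent to an enemy, it has moved this turn): it is royal.
By R31 (it is en prise, it can capture): it is tagged Z1.
By R6 (it is tagged Z1, it is royal): it is in category Z.
By R11 (it is in category Z): it carries flag G.
By R25 (it is on a home square, it carries flag X): it is classified as S.
By R1 (it is classified as S): it scores a point.
By R22 (it carries flag G, it scores a point, it carries flag W): it is shielded.
By R13 (it is shielded, it is in category H): it has marker U.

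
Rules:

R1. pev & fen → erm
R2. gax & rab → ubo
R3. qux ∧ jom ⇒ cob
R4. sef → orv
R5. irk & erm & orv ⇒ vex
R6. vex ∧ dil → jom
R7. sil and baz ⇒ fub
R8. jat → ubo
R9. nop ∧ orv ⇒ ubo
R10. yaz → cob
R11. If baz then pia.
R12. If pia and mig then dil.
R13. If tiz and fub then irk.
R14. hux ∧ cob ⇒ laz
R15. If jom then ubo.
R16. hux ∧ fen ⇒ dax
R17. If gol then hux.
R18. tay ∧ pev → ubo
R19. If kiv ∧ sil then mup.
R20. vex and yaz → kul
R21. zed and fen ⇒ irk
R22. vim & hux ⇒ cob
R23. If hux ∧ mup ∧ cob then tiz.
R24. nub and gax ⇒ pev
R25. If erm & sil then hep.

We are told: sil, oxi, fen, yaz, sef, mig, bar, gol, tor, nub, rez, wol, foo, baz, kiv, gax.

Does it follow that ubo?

Yes

orv  (by R4: sef)
fub  (by R7: sil, baz)
cob  (by R10: yaz)
pia  (by R11: baz)
dil  (by R12: pia, mig)
hux  (by R17: gol)
mup  (by R19: kiv, sil)
tiz  (by R23: hux, mup, cob)
pev  (by R24: nub, gax)
erm  (by R1: pev, fen)
irk  (by R13: tiz, fub)
vex  (by R5: irk, erm, orv)
jom  (by R6: vex, dil)
ubo  (by R15: jom)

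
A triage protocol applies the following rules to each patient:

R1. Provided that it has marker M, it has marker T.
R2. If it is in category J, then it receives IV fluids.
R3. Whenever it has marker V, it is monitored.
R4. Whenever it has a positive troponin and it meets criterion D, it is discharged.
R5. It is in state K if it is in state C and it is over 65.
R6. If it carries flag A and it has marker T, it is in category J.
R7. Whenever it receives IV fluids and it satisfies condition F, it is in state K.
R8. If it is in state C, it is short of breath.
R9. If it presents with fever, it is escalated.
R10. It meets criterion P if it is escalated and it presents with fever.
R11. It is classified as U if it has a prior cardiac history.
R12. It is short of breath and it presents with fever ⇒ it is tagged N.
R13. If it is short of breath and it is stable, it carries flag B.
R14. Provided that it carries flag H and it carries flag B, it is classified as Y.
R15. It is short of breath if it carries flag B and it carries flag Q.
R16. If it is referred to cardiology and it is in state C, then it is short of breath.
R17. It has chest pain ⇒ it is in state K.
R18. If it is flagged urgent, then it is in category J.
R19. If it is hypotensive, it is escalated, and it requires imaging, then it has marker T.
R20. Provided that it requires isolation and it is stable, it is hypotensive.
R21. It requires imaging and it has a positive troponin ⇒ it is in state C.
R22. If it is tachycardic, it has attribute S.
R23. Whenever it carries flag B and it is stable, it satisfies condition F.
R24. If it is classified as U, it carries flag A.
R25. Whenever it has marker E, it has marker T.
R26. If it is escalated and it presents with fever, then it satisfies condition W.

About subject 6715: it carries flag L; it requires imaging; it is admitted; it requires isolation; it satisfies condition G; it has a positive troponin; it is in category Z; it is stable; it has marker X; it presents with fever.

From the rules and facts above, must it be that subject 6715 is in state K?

No

Forward chaining from the given facts derives: is escalated, meets criterion P, is hypotensive, is in state C, satisfies condition W, is short of breath, is tagged N, carries flag B, has marker T, satisfies condition F.
Rules concluding "it is in state K": R5 needs "it is over 65"; R7 needs "it receives IV fluids"; R17 needs "it has chest pain" — none of these are established.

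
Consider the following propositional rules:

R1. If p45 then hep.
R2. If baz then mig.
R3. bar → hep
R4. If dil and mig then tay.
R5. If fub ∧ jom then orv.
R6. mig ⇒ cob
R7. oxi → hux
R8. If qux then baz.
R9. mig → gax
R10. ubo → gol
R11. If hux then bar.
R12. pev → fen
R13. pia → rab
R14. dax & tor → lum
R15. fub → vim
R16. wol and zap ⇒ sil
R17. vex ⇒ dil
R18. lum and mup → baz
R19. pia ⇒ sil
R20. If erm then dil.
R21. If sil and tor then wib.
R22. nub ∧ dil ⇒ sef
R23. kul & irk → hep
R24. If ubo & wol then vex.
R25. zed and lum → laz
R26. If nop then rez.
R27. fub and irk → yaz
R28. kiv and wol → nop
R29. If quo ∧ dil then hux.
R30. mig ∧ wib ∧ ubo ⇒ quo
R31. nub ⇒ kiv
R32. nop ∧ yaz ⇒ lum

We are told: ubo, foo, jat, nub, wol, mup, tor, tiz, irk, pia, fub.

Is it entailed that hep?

Yes

sil  (by R19: pia)
wib  (by R21: sil, tor)
vex  (by R24: ubo, wol)
yaz  (by R27: fub, irk)
kiv  (by R31: nub)
dil  (by R17: vex)
nop  (by R28: kiv, wol)
lum  (by R32: nop, yaz)
baz  (by R18: lum, mup)
mig  (by R2: baz)
quo  (by R30: mig, wib, ubo)
hux  (by R29: quo, dil)
bar  (by R11: hux)
hep  (by R3: bar)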